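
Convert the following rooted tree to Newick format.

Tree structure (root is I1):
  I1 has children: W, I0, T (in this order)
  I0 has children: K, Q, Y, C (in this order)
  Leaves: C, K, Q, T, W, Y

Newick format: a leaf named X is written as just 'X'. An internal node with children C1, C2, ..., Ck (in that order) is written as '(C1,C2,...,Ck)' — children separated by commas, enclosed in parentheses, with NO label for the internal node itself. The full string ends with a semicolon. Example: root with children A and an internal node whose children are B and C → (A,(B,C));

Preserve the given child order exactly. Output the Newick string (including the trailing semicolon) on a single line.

Answer: (W,(K,Q,Y,C),T);

Derivation:
internal I1 with children ['W', 'I0', 'T']
  leaf 'W' → 'W'
  internal I0 with children ['K', 'Q', 'Y', 'C']
    leaf 'K' → 'K'
    leaf 'Q' → 'Q'
    leaf 'Y' → 'Y'
    leaf 'C' → 'C'
  → '(K,Q,Y,C)'
  leaf 'T' → 'T'
→ '(W,(K,Q,Y,C),T)'
Final: (W,(K,Q,Y,C),T);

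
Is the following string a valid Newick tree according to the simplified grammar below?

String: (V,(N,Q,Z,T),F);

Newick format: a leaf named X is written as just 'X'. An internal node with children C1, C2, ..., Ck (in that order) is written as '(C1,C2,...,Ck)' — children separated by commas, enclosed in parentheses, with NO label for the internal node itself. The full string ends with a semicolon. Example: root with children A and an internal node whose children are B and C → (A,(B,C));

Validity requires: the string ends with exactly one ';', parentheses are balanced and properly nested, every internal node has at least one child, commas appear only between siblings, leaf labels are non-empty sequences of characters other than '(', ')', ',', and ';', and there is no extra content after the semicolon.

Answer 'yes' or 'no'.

Answer: yes

Derivation:
Input: (V,(N,Q,Z,T),F);
Paren balance: 2 '(' vs 2 ')' OK
Ends with single ';': True
Full parse: OK
Valid: True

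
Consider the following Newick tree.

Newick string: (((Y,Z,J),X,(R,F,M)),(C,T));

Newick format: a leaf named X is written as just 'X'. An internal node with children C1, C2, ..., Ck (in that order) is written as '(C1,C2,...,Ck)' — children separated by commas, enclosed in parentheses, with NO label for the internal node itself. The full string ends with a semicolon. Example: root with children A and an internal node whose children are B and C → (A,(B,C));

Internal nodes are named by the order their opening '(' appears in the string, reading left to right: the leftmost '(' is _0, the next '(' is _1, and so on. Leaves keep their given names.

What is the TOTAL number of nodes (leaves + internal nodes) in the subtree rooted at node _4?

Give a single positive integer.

Answer: 3

Derivation:
Newick: (((Y,Z,J),X,(R,F,M)),(C,T));
Locate _4: it is the '(' at position 21 (the 5th '(' reading left to right).
Query: subtree rooted at _4
_4: subtree_size = 1 + 2
  C: subtree_size = 1 + 0
  T: subtree_size = 1 + 0
Total subtree size of _4: 3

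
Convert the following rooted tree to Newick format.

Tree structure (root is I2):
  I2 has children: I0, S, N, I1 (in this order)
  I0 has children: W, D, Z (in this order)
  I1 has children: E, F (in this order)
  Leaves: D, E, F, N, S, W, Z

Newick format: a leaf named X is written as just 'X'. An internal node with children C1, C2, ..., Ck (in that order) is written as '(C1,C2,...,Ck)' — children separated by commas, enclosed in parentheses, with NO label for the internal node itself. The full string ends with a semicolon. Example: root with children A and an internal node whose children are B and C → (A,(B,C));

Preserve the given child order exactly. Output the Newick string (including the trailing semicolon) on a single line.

internal I2 with children ['I0', 'S', 'N', 'I1']
  internal I0 with children ['W', 'D', 'Z']
    leaf 'W' → 'W'
    leaf 'D' → 'D'
    leaf 'Z' → 'Z'
  → '(W,D,Z)'
  leaf 'S' → 'S'
  leaf 'N' → 'N'
  internal I1 with children ['E', 'F']
    leaf 'E' → 'E'
    leaf 'F' → 'F'
  → '(E,F)'
→ '((W,D,Z),S,N,(E,F))'
Final: ((W,D,Z),S,N,(E,F));

Answer: ((W,D,Z),S,N,(E,F));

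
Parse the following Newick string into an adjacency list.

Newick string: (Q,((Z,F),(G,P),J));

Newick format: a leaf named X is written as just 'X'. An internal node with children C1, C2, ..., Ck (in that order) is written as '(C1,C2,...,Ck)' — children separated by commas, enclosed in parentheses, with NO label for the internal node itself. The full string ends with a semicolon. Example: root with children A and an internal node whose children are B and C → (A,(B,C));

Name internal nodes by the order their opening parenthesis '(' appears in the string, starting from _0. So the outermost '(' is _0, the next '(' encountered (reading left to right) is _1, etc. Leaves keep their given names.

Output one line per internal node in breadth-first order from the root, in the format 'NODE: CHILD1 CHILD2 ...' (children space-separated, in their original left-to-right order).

Answer: _0: Q _1
_1: _2 _3 J
_2: Z F
_3: G P

Derivation:
Input: (Q,((Z,F),(G,P),J));
Scanning left-to-right, naming '(' by encounter order:
  pos 0: '(' -> open internal node _0 (depth 1)
  pos 3: '(' -> open internal node _1 (depth 2)
  pos 4: '(' -> open internal node _2 (depth 3)
  pos 8: ')' -> close internal node _2 (now at depth 2)
  pos 10: '(' -> open internal node _3 (depth 3)
  pos 14: ')' -> close internal node _3 (now at depth 2)
  pos 17: ')' -> close internal node _1 (now at depth 1)
  pos 18: ')' -> close internal node _0 (now at depth 0)
Total internal nodes: 4
BFS adjacency from root:
  _0: Q _1
  _1: _2 _3 J
  _2: Z F
  _3: G P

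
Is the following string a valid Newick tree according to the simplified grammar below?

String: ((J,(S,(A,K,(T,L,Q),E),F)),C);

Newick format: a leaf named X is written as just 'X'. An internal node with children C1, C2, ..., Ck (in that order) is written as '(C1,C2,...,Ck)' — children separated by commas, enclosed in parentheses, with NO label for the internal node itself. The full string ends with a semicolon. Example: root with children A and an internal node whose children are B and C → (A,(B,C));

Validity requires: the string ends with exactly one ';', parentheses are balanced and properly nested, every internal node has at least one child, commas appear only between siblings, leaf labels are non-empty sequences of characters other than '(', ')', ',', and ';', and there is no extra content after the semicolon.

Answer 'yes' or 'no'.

Input: ((J,(S,(A,K,(T,L,Q),E),F)),C);
Paren balance: 5 '(' vs 5 ')' OK
Ends with single ';': True
Full parse: OK
Valid: True

Answer: yes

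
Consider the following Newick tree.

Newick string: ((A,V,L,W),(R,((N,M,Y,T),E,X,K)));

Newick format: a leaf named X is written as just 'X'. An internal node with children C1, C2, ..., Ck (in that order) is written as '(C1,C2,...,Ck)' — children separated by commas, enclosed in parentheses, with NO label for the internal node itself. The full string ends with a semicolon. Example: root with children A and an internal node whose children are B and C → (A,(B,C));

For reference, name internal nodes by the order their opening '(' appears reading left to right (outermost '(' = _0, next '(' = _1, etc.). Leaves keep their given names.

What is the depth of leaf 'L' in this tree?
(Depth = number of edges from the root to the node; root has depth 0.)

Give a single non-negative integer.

Answer: 2

Derivation:
Newick: ((A,V,L,W),(R,((N,M,Y,T),E,X,K)));
Naming internals by '(' encounter order: outermost '(' = _0, next = _1, ...
Query node: L
Path from root: _0 -> _1 -> L
Depth of L: 2 (number of edges from root)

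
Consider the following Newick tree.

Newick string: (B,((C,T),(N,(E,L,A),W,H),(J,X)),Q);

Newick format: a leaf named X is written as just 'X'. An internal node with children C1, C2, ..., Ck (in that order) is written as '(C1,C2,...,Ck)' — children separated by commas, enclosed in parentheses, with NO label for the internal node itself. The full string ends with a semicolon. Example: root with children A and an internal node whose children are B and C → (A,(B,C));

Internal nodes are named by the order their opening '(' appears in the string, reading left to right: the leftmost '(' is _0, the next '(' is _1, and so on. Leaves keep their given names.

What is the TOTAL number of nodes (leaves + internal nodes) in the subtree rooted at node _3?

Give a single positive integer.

Newick: (B,((C,T),(N,(E,L,A),W,H),(J,X)),Q);
Locate _3: it is the '(' at position 10 (the 4th '(' reading left to right).
Query: subtree rooted at _3
_3: subtree_size = 1 + 7
  N: subtree_size = 1 + 0
  _4: subtree_size = 1 + 3
    E: subtree_size = 1 + 0
    L: subtree_size = 1 + 0
    A: subtree_size = 1 + 0
  W: subtree_size = 1 + 0
  H: subtree_size = 1 + 0
Total subtree size of _3: 8

Answer: 8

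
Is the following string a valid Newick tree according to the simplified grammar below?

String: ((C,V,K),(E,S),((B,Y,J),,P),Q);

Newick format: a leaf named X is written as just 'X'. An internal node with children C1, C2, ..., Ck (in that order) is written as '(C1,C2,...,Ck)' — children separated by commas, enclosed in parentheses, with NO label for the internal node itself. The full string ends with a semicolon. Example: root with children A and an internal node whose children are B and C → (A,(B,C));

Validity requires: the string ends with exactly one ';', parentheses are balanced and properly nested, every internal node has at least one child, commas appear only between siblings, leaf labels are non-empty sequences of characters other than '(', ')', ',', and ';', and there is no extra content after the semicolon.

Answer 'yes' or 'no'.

Input: ((C,V,K),(E,S),((B,Y,J),,P),Q);
Paren balance: 5 '(' vs 5 ')' OK
Ends with single ';': True
Full parse: FAILS (empty leaf label at pos 24)
Valid: False

Answer: no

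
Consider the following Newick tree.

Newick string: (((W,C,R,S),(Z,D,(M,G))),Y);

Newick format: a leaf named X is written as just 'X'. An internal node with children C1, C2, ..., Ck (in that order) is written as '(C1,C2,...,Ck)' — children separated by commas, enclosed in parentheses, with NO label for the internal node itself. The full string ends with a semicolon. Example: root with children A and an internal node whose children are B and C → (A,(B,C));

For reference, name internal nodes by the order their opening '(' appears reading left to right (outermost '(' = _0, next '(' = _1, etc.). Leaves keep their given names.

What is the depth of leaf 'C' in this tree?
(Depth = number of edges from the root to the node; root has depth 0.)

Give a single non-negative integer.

Answer: 3

Derivation:
Newick: (((W,C,R,S),(Z,D,(M,G))),Y);
Naming internals by '(' encounter order: outermost '(' = _0, next = _1, ...
Query node: C
Path from root: _0 -> _1 -> _2 -> C
Depth of C: 3 (number of edges from root)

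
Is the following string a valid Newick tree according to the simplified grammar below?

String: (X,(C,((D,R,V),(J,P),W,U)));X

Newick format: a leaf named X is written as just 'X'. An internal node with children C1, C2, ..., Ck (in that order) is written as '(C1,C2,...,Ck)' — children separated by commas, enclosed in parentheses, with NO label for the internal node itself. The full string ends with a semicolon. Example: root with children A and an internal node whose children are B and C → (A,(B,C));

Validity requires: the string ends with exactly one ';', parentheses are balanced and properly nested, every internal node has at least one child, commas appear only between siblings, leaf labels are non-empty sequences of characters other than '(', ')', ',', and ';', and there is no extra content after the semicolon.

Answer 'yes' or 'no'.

Input: (X,(C,((D,R,V),(J,P),W,U)));X
Paren balance: 5 '(' vs 5 ')' OK
Ends with single ';': False
Full parse: FAILS (must end with ;)
Valid: False

Answer: no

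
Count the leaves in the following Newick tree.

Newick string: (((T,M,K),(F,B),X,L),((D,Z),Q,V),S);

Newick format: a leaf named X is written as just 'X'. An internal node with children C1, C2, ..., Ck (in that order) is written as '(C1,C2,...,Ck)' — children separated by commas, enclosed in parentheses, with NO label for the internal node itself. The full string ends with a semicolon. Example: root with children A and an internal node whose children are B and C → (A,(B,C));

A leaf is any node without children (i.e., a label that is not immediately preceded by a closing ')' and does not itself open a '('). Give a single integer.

Answer: 12

Derivation:
Newick: (((T,M,K),(F,B),X,L),((D,Z),Q,V),S);
Scan left-to-right; a leaf is any maximal label run not followed by '(':
  pos 3: leaf 'T' → count = 1
  pos 5: leaf 'M' → count = 2
  pos 7: leaf 'K' → count = 3
  pos 11: leaf 'F' → count = 4
  pos 13: leaf 'B' → count = 5
  pos 16: leaf 'X' → count = 6
  pos 18: leaf 'L' → count = 7
  pos 23: leaf 'D' → count = 8
  pos 25: leaf 'Z' → count = 9
  pos 28: leaf 'Q' → count = 10
  pos 30: leaf 'V' → count = 11
  pos 33: leaf 'S' → count = 12
Total leaves: 12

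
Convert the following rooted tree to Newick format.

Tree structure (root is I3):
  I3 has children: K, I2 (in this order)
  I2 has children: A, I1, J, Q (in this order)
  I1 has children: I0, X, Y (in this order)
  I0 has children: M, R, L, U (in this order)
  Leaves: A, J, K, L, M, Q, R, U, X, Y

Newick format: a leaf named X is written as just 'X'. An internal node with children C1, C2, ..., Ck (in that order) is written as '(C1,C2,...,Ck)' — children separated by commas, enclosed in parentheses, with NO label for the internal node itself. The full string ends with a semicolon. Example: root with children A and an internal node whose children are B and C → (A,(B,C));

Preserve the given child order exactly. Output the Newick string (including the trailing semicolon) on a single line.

Answer: (K,(A,((M,R,L,U),X,Y),J,Q));

Derivation:
internal I3 with children ['K', 'I2']
  leaf 'K' → 'K'
  internal I2 with children ['A', 'I1', 'J', 'Q']
    leaf 'A' → 'A'
    internal I1 with children ['I0', 'X', 'Y']
      internal I0 with children ['M', 'R', 'L', 'U']
        leaf 'M' → 'M'
        leaf 'R' → 'R'
        leaf 'L' → 'L'
        leaf 'U' → 'U'
      → '(M,R,L,U)'
      leaf 'X' → 'X'
      leaf 'Y' → 'Y'
    → '((M,R,L,U),X,Y)'
    leaf 'J' → 'J'
    leaf 'Q' → 'Q'
  → '(A,((M,R,L,U),X,Y),J,Q)'
→ '(K,(A,((M,R,L,U),X,Y),J,Q))'
Final: (K,(A,((M,R,L,U),X,Y),J,Q));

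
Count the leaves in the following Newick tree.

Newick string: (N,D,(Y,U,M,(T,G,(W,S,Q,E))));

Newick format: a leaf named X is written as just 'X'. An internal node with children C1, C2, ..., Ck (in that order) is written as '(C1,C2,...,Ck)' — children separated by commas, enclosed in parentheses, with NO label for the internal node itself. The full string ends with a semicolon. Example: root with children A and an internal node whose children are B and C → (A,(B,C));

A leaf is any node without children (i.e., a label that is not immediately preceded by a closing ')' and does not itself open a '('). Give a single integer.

Newick: (N,D,(Y,U,M,(T,G,(W,S,Q,E))));
Scan left-to-right; a leaf is any maximal label run not followed by '(':
  pos 1: leaf 'N' → count = 1
  pos 3: leaf 'D' → count = 2
  pos 6: leaf 'Y' → count = 3
  pos 8: leaf 'U' → count = 4
  pos 10: leaf 'M' → count = 5
  pos 13: leaf 'T' → count = 6
  pos 15: leaf 'G' → count = 7
  pos 18: leaf 'W' → count = 8
  pos 20: leaf 'S' → count = 9
  pos 22: leaf 'Q' → count = 10
  pos 24: leaf 'E' → count = 11
Total leaves: 11

Answer: 11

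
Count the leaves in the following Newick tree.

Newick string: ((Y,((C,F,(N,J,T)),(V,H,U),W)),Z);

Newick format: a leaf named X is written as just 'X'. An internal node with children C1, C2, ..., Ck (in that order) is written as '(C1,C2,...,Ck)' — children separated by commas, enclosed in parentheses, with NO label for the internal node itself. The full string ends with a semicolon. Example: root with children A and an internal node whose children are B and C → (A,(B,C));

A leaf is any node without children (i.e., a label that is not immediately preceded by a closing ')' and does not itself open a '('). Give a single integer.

Newick: ((Y,((C,F,(N,J,T)),(V,H,U),W)),Z);
Scan left-to-right; a leaf is any maximal label run not followed by '(':
  pos 2: leaf 'Y' → count = 1
  pos 6: leaf 'C' → count = 2
  pos 8: leaf 'F' → count = 3
  pos 11: leaf 'N' → count = 4
  pos 13: leaf 'J' → count = 5
  pos 15: leaf 'T' → count = 6
  pos 20: leaf 'V' → count = 7
  pos 22: leaf 'H' → count = 8
  pos 24: leaf 'U' → count = 9
  pos 27: leaf 'W' → count = 10
  pos 31: leaf 'Z' → count = 11
Total leaves: 11

Answer: 11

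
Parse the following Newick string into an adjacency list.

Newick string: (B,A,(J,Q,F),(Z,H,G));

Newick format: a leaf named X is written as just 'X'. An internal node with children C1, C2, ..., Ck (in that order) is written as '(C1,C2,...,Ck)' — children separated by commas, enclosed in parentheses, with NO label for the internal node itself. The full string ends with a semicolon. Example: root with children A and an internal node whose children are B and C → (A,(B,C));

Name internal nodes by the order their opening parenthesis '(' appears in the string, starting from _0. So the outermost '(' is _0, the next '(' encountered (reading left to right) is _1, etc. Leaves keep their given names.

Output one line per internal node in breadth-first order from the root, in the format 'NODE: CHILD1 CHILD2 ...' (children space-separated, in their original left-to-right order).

Answer: _0: B A _1 _2
_1: J Q F
_2: Z H G

Derivation:
Input: (B,A,(J,Q,F),(Z,H,G));
Scanning left-to-right, naming '(' by encounter order:
  pos 0: '(' -> open internal node _0 (depth 1)
  pos 5: '(' -> open internal node _1 (depth 2)
  pos 11: ')' -> close internal node _1 (now at depth 1)
  pos 13: '(' -> open internal node _2 (depth 2)
  pos 19: ')' -> close internal node _2 (now at depth 1)
  pos 20: ')' -> close internal node _0 (now at depth 0)
Total internal nodes: 3
BFS adjacency from root:
  _0: B A _1 _2
  _1: J Q F
  _2: Z H G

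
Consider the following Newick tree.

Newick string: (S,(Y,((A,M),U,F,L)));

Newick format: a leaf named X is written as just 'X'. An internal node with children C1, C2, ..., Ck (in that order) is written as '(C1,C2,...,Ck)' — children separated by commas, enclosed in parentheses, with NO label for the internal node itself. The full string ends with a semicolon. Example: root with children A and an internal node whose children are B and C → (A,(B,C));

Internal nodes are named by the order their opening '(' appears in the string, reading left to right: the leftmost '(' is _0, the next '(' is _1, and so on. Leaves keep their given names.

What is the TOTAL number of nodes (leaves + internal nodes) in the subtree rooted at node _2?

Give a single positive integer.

Answer: 7

Derivation:
Newick: (S,(Y,((A,M),U,F,L)));
Locate _2: it is the '(' at position 6 (the 3rd '(' reading left to right).
Query: subtree rooted at _2
_2: subtree_size = 1 + 6
  _3: subtree_size = 1 + 2
    A: subtree_size = 1 + 0
    M: subtree_size = 1 + 0
  U: subtree_size = 1 + 0
  F: subtree_size = 1 + 0
  L: subtree_size = 1 + 0
Total subtree size of _2: 7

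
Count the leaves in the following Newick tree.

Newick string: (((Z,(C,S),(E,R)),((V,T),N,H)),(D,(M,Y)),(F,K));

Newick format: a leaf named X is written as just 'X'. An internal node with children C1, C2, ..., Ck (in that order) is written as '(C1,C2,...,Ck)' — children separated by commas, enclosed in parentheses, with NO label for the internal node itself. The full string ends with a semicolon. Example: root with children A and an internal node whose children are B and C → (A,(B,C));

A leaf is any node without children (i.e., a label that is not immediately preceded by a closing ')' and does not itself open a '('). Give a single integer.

Answer: 14

Derivation:
Newick: (((Z,(C,S),(E,R)),((V,T),N,H)),(D,(M,Y)),(F,K));
Scan left-to-right; a leaf is any maximal label run not followed by '(':
  pos 3: leaf 'Z' → count = 1
  pos 6: leaf 'C' → count = 2
  pos 8: leaf 'S' → count = 3
  pos 12: leaf 'E' → count = 4
  pos 14: leaf 'R' → count = 5
  pos 20: leaf 'V' → count = 6
  pos 22: leaf 'T' → count = 7
  pos 25: leaf 'N' → count = 8
  pos 27: leaf 'H' → count = 9
  pos 32: leaf 'D' → count = 10
  pos 35: leaf 'M' → count = 11
  pos 37: leaf 'Y' → count = 12
  pos 42: leaf 'F' → count = 13
  pos 44: leaf 'K' → count = 14
Total leaves: 14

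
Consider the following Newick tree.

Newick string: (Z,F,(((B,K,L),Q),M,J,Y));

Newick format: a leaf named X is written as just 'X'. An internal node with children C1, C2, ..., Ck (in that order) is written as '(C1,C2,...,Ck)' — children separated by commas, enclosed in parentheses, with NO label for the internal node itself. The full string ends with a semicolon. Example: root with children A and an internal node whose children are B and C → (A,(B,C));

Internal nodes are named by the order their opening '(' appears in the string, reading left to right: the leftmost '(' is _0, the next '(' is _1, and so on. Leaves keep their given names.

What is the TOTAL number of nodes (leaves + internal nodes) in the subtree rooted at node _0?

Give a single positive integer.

Newick: (Z,F,(((B,K,L),Q),M,J,Y));
Locate _0: it is the '(' at position 0 (the 1st '(' reading left to right).
Query: subtree rooted at _0
_0: subtree_size = 1 + 12
  Z: subtree_size = 1 + 0
  F: subtree_size = 1 + 0
  _1: subtree_size = 1 + 9
    _2: subtree_size = 1 + 5
      _3: subtree_size = 1 + 3
        B: subtree_size = 1 + 0
        K: subtree_size = 1 + 0
        L: subtree_size = 1 + 0
      Q: subtree_size = 1 + 0
    M: subtree_size = 1 + 0
    J: subtree_size = 1 + 0
    Y: subtree_size = 1 + 0
Total subtree size of _0: 13

Answer: 13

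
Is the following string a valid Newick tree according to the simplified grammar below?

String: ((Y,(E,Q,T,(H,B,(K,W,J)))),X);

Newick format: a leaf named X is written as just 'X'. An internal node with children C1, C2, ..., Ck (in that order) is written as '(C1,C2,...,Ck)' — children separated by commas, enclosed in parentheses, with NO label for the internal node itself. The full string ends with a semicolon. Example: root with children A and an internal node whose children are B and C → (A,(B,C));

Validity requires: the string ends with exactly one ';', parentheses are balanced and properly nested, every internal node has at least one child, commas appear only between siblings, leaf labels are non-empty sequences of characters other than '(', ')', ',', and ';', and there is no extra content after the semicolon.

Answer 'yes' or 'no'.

Answer: yes

Derivation:
Input: ((Y,(E,Q,T,(H,B,(K,W,J)))),X);
Paren balance: 5 '(' vs 5 ')' OK
Ends with single ';': True
Full parse: OK
Valid: True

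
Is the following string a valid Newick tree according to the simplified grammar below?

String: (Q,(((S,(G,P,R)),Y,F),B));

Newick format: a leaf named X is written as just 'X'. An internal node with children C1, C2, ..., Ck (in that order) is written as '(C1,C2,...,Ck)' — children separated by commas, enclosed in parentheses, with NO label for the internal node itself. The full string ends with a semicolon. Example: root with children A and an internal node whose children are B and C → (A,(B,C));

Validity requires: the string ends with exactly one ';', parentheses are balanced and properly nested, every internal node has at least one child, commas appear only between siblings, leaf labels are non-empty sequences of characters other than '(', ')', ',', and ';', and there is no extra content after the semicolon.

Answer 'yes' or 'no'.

Input: (Q,(((S,(G,P,R)),Y,F),B));
Paren balance: 5 '(' vs 5 ')' OK
Ends with single ';': True
Full parse: OK
Valid: True

Answer: yes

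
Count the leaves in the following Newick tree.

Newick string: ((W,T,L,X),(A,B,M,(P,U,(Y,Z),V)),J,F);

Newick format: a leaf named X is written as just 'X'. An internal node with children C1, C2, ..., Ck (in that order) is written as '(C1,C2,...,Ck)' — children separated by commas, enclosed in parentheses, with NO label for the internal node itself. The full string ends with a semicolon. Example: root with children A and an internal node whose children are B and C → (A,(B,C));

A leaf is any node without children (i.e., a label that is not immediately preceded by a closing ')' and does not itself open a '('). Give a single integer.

Newick: ((W,T,L,X),(A,B,M,(P,U,(Y,Z),V)),J,F);
Scan left-to-right; a leaf is any maximal label run not followed by '(':
  pos 2: leaf 'W' → count = 1
  pos 4: leaf 'T' → count = 2
  pos 6: leaf 'L' → count = 3
  pos 8: leaf 'X' → count = 4
  pos 12: leaf 'A' → count = 5
  pos 14: leaf 'B' → count = 6
  pos 16: leaf 'M' → count = 7
  pos 19: leaf 'P' → count = 8
  pos 21: leaf 'U' → count = 9
  pos 24: leaf 'Y' → count = 10
  pos 26: leaf 'Z' → count = 11
  pos 29: leaf 'V' → count = 12
  pos 33: leaf 'J' → count = 13
  pos 35: leaf 'F' → count = 14
Total leaves: 14

Answer: 14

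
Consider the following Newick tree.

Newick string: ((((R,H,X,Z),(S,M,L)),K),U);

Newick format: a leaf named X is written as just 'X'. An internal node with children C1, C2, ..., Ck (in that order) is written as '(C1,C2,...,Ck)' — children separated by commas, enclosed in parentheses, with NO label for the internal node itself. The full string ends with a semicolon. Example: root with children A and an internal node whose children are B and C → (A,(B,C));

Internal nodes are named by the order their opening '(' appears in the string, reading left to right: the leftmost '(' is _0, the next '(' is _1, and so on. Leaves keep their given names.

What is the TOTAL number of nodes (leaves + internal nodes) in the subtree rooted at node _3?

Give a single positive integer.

Answer: 5

Derivation:
Newick: ((((R,H,X,Z),(S,M,L)),K),U);
Locate _3: it is the '(' at position 3 (the 4th '(' reading left to right).
Query: subtree rooted at _3
_3: subtree_size = 1 + 4
  R: subtree_size = 1 + 0
  H: subtree_size = 1 + 0
  X: subtree_size = 1 + 0
  Z: subtree_size = 1 + 0
Total subtree size of _3: 5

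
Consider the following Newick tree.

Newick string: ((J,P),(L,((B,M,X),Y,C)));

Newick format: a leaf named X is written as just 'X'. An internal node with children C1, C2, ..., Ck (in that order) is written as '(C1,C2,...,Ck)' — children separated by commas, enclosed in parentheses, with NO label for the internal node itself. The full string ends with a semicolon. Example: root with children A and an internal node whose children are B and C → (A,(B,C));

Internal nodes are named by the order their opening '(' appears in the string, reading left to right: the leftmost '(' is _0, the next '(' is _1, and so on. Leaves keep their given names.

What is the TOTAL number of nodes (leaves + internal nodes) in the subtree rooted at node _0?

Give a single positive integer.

Answer: 13

Derivation:
Newick: ((J,P),(L,((B,M,X),Y,C)));
Locate _0: it is the '(' at position 0 (the 1st '(' reading left to right).
Query: subtree rooted at _0
_0: subtree_size = 1 + 12
  _1: subtree_size = 1 + 2
    J: subtree_size = 1 + 0
    P: subtree_size = 1 + 0
  _2: subtree_size = 1 + 8
    L: subtree_size = 1 + 0
    _3: subtree_size = 1 + 6
      _4: subtree_size = 1 + 3
        B: subtree_size = 1 + 0
        M: subtree_size = 1 + 0
        X: subtree_size = 1 + 0
      Y: subtree_size = 1 + 0
      C: subtree_size = 1 + 0
Total subtree size of _0: 13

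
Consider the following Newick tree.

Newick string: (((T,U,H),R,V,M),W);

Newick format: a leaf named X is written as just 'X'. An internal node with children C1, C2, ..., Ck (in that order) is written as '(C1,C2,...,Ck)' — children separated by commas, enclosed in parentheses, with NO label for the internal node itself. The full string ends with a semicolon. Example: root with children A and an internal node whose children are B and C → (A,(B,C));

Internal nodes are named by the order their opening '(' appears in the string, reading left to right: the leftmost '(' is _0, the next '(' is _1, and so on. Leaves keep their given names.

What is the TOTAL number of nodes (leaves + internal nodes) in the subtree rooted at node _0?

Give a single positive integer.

Newick: (((T,U,H),R,V,M),W);
Locate _0: it is the '(' at position 0 (the 1st '(' reading left to right).
Query: subtree rooted at _0
_0: subtree_size = 1 + 9
  _1: subtree_size = 1 + 7
    _2: subtree_size = 1 + 3
      T: subtree_size = 1 + 0
      U: subtree_size = 1 + 0
      H: subtree_size = 1 + 0
    R: subtree_size = 1 + 0
    V: subtree_size = 1 + 0
    M: subtree_size = 1 + 0
  W: subtree_size = 1 + 0
Total subtree size of _0: 10

Answer: 10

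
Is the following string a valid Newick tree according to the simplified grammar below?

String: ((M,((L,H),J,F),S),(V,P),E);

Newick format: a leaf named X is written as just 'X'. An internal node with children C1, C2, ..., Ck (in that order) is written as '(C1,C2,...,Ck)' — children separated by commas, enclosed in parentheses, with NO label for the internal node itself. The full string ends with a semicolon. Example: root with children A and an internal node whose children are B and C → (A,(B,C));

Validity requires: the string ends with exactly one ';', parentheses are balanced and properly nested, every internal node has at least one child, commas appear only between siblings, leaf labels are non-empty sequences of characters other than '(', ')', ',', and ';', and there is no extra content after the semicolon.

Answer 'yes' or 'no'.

Input: ((M,((L,H),J,F),S),(V,P),E);
Paren balance: 5 '(' vs 5 ')' OK
Ends with single ';': True
Full parse: OK
Valid: True

Answer: yes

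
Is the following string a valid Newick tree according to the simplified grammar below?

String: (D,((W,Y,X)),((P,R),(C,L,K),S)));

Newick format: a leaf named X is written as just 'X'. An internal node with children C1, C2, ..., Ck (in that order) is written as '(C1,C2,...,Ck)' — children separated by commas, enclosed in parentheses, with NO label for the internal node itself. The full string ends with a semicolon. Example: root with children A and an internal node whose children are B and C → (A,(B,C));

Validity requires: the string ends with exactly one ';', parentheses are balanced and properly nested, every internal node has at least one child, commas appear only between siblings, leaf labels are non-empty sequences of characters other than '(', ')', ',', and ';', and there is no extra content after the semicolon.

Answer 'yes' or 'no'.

Input: (D,((W,Y,X)),((P,R),(C,L,K),S)));
Paren balance: 6 '(' vs 7 ')' MISMATCH
Ends with single ';': True
Full parse: FAILS (extra content after tree at pos 31)
Valid: False

Answer: no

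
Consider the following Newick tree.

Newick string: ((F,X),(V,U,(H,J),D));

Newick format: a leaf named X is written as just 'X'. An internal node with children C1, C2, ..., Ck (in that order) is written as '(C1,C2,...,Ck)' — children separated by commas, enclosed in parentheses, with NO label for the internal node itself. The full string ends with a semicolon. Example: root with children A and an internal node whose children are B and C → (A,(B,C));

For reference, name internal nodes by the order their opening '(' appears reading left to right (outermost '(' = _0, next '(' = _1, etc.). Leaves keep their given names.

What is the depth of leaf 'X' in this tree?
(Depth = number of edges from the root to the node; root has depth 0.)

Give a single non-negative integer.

Answer: 2

Derivation:
Newick: ((F,X),(V,U,(H,J),D));
Naming internals by '(' encounter order: outermost '(' = _0, next = _1, ...
Query node: X
Path from root: _0 -> _1 -> X
Depth of X: 2 (number of edges from root)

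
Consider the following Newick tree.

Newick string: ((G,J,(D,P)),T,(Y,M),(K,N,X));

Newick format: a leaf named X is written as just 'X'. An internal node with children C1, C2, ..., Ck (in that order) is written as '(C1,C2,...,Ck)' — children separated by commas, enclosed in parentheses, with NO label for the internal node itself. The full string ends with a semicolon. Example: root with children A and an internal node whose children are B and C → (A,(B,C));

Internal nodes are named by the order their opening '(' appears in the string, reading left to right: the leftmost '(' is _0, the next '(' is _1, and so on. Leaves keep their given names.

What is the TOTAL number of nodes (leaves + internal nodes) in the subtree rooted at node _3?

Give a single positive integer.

Newick: ((G,J,(D,P)),T,(Y,M),(K,N,X));
Locate _3: it is the '(' at position 15 (the 4th '(' reading left to right).
Query: subtree rooted at _3
_3: subtree_size = 1 + 2
  Y: subtree_size = 1 + 0
  M: subtree_size = 1 + 0
Total subtree size of _3: 3

Answer: 3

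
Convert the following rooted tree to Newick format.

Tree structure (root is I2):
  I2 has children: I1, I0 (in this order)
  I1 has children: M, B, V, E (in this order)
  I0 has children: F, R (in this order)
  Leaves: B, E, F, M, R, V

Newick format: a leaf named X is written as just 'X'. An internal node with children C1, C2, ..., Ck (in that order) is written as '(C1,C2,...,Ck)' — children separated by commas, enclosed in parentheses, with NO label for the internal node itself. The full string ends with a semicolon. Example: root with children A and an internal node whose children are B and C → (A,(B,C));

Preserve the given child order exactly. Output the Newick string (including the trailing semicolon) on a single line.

Answer: ((M,B,V,E),(F,R));

Derivation:
internal I2 with children ['I1', 'I0']
  internal I1 with children ['M', 'B', 'V', 'E']
    leaf 'M' → 'M'
    leaf 'B' → 'B'
    leaf 'V' → 'V'
    leaf 'E' → 'E'
  → '(M,B,V,E)'
  internal I0 with children ['F', 'R']
    leaf 'F' → 'F'
    leaf 'R' → 'R'
  → '(F,R)'
→ '((M,B,V,E),(F,R))'
Final: ((M,B,V,E),(F,R));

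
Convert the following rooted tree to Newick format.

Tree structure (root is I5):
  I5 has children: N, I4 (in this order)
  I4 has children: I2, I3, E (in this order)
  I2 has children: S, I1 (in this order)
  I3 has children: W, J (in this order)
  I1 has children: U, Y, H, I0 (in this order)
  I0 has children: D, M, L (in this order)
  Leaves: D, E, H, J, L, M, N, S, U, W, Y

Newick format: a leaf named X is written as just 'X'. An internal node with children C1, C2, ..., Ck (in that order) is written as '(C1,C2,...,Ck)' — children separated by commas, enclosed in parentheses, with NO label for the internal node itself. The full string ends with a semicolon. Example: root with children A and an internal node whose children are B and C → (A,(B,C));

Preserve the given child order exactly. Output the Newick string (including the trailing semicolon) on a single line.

Answer: (N,((S,(U,Y,H,(D,M,L))),(W,J),E));

Derivation:
internal I5 with children ['N', 'I4']
  leaf 'N' → 'N'
  internal I4 with children ['I2', 'I3', 'E']
    internal I2 with children ['S', 'I1']
      leaf 'S' → 'S'
      internal I1 with children ['U', 'Y', 'H', 'I0']
        leaf 'U' → 'U'
        leaf 'Y' → 'Y'
        leaf 'H' → 'H'
        internal I0 with children ['D', 'M', 'L']
          leaf 'D' → 'D'
          leaf 'M' → 'M'
          leaf 'L' → 'L'
        → '(D,M,L)'
      → '(U,Y,H,(D,M,L))'
    → '(S,(U,Y,H,(D,M,L)))'
    internal I3 with children ['W', 'J']
      leaf 'W' → 'W'
      leaf 'J' → 'J'
    → '(W,J)'
    leaf 'E' → 'E'
  → '((S,(U,Y,H,(D,M,L))),(W,J),E)'
→ '(N,((S,(U,Y,H,(D,M,L))),(W,J),E))'
Final: (N,((S,(U,Y,H,(D,M,L))),(W,J),E));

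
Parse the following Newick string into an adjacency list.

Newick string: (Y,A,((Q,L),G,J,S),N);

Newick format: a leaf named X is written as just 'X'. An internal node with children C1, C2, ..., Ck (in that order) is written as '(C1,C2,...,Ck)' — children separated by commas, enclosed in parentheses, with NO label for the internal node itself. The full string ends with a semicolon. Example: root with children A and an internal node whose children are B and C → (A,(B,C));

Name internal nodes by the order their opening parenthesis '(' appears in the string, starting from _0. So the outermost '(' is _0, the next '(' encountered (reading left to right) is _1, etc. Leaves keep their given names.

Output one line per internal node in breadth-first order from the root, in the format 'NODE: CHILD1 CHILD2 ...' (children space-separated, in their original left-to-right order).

Answer: _0: Y A _1 N
_1: _2 G J S
_2: Q L

Derivation:
Input: (Y,A,((Q,L),G,J,S),N);
Scanning left-to-right, naming '(' by encounter order:
  pos 0: '(' -> open internal node _0 (depth 1)
  pos 5: '(' -> open internal node _1 (depth 2)
  pos 6: '(' -> open internal node _2 (depth 3)
  pos 10: ')' -> close internal node _2 (now at depth 2)
  pos 17: ')' -> close internal node _1 (now at depth 1)
  pos 20: ')' -> close internal node _0 (now at depth 0)
Total internal nodes: 3
BFS adjacency from root:
  _0: Y A _1 N
  _1: _2 G J S
  _2: Q L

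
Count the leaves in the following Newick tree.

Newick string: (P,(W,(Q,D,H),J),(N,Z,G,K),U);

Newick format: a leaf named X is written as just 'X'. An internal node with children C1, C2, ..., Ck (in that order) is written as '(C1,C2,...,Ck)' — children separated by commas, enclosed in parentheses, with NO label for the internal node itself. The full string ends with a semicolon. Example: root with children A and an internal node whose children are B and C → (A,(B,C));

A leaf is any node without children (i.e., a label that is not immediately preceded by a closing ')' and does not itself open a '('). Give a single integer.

Answer: 11

Derivation:
Newick: (P,(W,(Q,D,H),J),(N,Z,G,K),U);
Scan left-to-right; a leaf is any maximal label run not followed by '(':
  pos 1: leaf 'P' → count = 1
  pos 4: leaf 'W' → count = 2
  pos 7: leaf 'Q' → count = 3
  pos 9: leaf 'D' → count = 4
  pos 11: leaf 'H' → count = 5
  pos 14: leaf 'J' → count = 6
  pos 18: leaf 'N' → count = 7
  pos 20: leaf 'Z' → count = 8
  pos 22: leaf 'G' → count = 9
  pos 24: leaf 'K' → count = 10
  pos 27: leaf 'U' → count = 11
Total leaves: 11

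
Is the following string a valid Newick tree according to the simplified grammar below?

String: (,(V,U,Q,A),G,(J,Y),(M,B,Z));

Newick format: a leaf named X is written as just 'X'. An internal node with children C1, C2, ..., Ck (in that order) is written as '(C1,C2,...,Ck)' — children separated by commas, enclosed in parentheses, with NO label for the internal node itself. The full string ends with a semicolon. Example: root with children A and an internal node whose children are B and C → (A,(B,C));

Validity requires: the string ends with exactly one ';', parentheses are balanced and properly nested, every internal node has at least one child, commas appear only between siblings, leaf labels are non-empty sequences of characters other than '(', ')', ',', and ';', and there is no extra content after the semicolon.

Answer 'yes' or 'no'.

Answer: no

Derivation:
Input: (,(V,U,Q,A),G,(J,Y),(M,B,Z));
Paren balance: 4 '(' vs 4 ')' OK
Ends with single ';': True
Full parse: FAILS (empty leaf label at pos 1)
Valid: False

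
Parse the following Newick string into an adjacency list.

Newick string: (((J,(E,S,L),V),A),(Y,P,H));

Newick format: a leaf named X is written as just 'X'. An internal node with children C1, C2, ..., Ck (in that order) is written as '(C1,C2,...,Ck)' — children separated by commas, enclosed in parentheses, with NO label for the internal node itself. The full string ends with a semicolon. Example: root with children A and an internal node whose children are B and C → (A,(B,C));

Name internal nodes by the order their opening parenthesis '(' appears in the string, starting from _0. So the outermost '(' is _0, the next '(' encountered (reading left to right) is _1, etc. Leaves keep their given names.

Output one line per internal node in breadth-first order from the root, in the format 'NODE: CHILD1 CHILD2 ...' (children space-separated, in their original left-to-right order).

Answer: _0: _1 _4
_1: _2 A
_4: Y P H
_2: J _3 V
_3: E S L

Derivation:
Input: (((J,(E,S,L),V),A),(Y,P,H));
Scanning left-to-right, naming '(' by encounter order:
  pos 0: '(' -> open internal node _0 (depth 1)
  pos 1: '(' -> open internal node _1 (depth 2)
  pos 2: '(' -> open internal node _2 (depth 3)
  pos 5: '(' -> open internal node _3 (depth 4)
  pos 11: ')' -> close internal node _3 (now at depth 3)
  pos 14: ')' -> close internal node _2 (now at depth 2)
  pos 17: ')' -> close internal node _1 (now at depth 1)
  pos 19: '(' -> open internal node _4 (depth 2)
  pos 25: ')' -> close internal node _4 (now at depth 1)
  pos 26: ')' -> close internal node _0 (now at depth 0)
Total internal nodes: 5
BFS adjacency from root:
  _0: _1 _4
  _1: _2 A
  _4: Y P H
  _2: J _3 V
  _3: E S L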